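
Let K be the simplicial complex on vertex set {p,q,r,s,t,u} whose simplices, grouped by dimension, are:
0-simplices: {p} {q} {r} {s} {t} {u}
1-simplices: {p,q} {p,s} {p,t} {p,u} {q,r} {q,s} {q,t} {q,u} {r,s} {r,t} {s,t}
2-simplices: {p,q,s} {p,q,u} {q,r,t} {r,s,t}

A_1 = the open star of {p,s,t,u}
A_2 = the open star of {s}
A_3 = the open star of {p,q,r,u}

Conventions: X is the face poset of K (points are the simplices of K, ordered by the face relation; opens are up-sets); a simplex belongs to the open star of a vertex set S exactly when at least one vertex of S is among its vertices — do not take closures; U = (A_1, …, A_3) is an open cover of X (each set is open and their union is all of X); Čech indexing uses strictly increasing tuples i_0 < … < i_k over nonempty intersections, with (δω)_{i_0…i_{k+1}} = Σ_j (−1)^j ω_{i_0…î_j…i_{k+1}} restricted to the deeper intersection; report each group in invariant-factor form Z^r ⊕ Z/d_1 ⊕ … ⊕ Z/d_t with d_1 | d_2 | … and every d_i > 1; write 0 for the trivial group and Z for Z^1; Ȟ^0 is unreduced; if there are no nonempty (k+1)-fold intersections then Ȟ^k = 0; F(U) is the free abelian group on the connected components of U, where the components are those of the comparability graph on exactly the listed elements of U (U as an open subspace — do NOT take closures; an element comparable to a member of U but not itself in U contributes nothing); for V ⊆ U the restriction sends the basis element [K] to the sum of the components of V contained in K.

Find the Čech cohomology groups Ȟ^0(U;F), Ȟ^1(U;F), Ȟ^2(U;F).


Ȟ^0 ≅ Z, Ȟ^1 ≅ Z, Ȟ^2 ≅ 0

nerve of the cover:
  A1={{p},{s},{t},{u},{p,q},{p,s},{p,t},{p,u},{q,s},{q,t},{q,u},{r,s},{r,t},{s,t},{p,q,s},{p,q,u},{q,r,t},{r,s,t}} A2={{s},{p,s},{q,s},{r,s},{s,t},{p,q,s},{r,s,t}} A3={{p},{q},{r},{u},{p,q},{p,s},{p,t},{p,u},{q,r},{q,s},{q,t},{q,u},{r,s},{r,t},{p,q,s},{p,q,u},{q,r,t},{r,s,t}}
  A12={{s},{p,s},{q,s},{r,s},{s,t},{p,q,s},{r,s,t}} A13={{p},{u},{p,q},{p,s},{p,t},{p,u},{q,s},{q,t},{q,u},{r,s},{r,t},{p,q,s},{p,q,u},{q,r,t},{r,s,t}} A23={{p,s},{q,s},{r,s},{p,q,s},{r,s,t}}
  A123={{p,s},{q,s},{r,s},{p,q,s},{r,s,t}}
components per intersection:
  A1: {{p},{s},{t},{u},{p,q},{p,s},{p,t},{p,u},{q,s},{q,t},{q,u},{r,s},{r,t},{s,t},{p,q,s},{p,q,u},{q,r,t},{r,s,t}}
  A2: {{s},{p,s},{q,s},{r,s},{s,t},{p,q,s},{r,s,t}}
  A3: {{p},{q},{r},{u},{p,q},{p,s},{p,t},{p,u},{q,r},{q,s},{q,t},{q,u},{r,s},{r,t},{p,q,s},{p,q,u},{q,r,t},{r,s,t}}
  A12: {{s},{p,s},{q,s},{r,s},{s,t},{p,q,s},{r,s,t}}
  A13: {{p},{u},{p,q},{p,s},{p,t},{p,u},{q,s},{q,u},{p,q,s},{p,q,u}} {{q,t},{r,s},{r,t},{q,r,t},{r,s,t}}
  A23: {{p,s},{q,s},{p,q,s}} {{r,s},{r,s,t}}
  A123: {{p,s},{q,s},{p,q,s}} {{r,s},{r,s,t}}
C dims 3,5,2; δ0: rk 2, SNF 1^2; δ1: rk 2, SNF 1^2
Ȟ^0 = (3 − 2) − 0 = 1, so Ȟ^0 ≅ Z
Ȟ^1 = (5 − 2) − 2 = 1, so Ȟ^1 ≅ Z
Ȟ^2 = (2 − 0) − 2 = 0, so Ȟ^2 ≅ 0


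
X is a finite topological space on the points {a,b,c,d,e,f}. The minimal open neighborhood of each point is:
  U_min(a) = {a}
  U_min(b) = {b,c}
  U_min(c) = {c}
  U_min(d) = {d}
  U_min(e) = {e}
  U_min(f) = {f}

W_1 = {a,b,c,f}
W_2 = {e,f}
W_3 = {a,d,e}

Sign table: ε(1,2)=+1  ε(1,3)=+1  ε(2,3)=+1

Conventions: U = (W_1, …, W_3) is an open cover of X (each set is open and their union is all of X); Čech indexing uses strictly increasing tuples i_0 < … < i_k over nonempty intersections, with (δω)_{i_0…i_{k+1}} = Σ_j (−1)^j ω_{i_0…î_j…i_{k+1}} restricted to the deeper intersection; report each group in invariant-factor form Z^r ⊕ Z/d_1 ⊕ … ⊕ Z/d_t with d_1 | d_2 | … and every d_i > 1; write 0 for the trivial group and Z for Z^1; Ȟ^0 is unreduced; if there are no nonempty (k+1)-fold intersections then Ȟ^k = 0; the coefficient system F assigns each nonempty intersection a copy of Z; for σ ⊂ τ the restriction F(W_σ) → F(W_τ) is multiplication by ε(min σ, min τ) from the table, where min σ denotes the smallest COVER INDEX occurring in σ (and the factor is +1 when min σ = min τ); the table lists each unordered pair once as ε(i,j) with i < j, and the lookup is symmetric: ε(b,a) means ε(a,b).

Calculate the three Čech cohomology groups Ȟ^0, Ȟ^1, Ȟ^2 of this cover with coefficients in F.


cover nerve:
  W12={f} W13={a} W23={e}
C dims 3,3; δ0: rk 2, SNF 1^2
Ȟ^0: (3−2)−0=1 ⇒ Z
Ȟ^1: (3−0)−2=1 ⇒ Z
Ȟ^2: (0−0)−0=0 ⇒ 0

Ȟ^0 ≅ Z,  Ȟ^1 ≅ Z,  Ȟ^2 ≅ 0


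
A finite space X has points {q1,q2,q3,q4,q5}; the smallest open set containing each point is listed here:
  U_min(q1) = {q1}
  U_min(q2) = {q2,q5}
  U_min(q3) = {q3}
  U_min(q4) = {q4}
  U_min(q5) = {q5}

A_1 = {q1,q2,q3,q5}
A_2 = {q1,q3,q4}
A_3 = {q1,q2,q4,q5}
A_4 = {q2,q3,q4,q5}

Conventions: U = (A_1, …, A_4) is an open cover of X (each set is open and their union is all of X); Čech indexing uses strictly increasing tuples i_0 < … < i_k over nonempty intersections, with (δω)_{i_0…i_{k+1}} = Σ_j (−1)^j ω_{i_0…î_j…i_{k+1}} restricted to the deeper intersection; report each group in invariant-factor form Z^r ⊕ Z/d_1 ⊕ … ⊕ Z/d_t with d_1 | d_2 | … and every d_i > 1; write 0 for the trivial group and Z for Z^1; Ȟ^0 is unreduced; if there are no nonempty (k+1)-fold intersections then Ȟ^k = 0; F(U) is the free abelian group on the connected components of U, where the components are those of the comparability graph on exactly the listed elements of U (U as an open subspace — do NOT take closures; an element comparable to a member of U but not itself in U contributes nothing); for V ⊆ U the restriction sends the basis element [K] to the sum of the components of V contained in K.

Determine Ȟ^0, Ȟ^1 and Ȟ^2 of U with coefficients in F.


Ȟ^0 ≅ Z^4,  Ȟ^1 ≅ 0,  Ȟ^2 ≅ 0

nerve simplices:
  A12={q1,q3} A13={q1,q2,q5} A14={q2,q3,q5} A23={q1,q4} A24={q3,q4} A34={q2,q4,q5}
  A123={q1} A124={q3} A134={q2,q5} A234={q4}
components per intersection:
  A1: {q1} {q2,q5} {q3}
  A2: {q1} {q3} {q4}
  A3: {q1} {q2,q5} {q4}
  A4: {q2,q5} {q3} {q4}
  A12: {q1} {q3}
  A13: {q1} {q2,q5}
  A14: {q2,q5} {q3}
  A23: {q1} {q4}
  A24: {q3} {q4}
  A34: {q2,q5} {q4}
  A123: {q1}
  A124: {q3}
  A134: {q2,q5}
  A234: {q4}
C dims 12,12,4; δ0: rk 8, SNF 1^8; δ1: rk 4, SNF 1^4
degree 0: 12−8−0 = 4 → Ȟ^0 ≅ Z^4
degree 1: 12−4−8 = 0 → Ȟ^1 ≅ 0
degree 2: 4−0−4 = 0 → Ȟ^2 ≅ 0


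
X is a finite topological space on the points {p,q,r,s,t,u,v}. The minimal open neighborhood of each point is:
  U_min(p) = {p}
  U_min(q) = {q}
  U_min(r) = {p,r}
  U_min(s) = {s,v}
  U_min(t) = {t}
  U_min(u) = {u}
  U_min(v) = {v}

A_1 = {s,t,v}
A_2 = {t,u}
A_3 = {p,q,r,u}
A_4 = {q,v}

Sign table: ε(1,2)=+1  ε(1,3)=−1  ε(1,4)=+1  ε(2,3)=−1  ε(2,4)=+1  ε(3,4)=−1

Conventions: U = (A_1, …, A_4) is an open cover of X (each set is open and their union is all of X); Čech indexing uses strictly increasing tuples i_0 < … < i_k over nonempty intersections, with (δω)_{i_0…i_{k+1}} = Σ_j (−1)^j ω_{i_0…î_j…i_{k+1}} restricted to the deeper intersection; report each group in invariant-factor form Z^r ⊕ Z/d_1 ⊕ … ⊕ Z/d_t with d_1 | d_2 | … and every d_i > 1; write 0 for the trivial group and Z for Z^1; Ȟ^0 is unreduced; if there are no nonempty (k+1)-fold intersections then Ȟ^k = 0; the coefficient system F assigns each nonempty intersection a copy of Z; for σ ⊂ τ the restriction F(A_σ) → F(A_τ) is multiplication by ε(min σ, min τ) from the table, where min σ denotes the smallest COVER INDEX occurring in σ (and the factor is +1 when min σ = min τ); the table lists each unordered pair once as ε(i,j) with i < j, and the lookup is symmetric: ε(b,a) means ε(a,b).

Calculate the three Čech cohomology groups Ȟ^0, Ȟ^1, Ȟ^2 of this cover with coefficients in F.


nerve simplices:
  A12={t} A14={v} A23={u} A34={q}
C dims 4,4; δ0: rk 3, SNF 1^3
degree 0: 4−3−0 = 1 → Ȟ^0 ≅ Z
degree 1: 4−0−3 = 1 → Ȟ^1 ≅ Z
degree 2: 0−0−0 = 0 → Ȟ^2 ≅ 0

Ȟ^0 ≅ Z, Ȟ^1 ≅ Z and Ȟ^2 ≅ 0


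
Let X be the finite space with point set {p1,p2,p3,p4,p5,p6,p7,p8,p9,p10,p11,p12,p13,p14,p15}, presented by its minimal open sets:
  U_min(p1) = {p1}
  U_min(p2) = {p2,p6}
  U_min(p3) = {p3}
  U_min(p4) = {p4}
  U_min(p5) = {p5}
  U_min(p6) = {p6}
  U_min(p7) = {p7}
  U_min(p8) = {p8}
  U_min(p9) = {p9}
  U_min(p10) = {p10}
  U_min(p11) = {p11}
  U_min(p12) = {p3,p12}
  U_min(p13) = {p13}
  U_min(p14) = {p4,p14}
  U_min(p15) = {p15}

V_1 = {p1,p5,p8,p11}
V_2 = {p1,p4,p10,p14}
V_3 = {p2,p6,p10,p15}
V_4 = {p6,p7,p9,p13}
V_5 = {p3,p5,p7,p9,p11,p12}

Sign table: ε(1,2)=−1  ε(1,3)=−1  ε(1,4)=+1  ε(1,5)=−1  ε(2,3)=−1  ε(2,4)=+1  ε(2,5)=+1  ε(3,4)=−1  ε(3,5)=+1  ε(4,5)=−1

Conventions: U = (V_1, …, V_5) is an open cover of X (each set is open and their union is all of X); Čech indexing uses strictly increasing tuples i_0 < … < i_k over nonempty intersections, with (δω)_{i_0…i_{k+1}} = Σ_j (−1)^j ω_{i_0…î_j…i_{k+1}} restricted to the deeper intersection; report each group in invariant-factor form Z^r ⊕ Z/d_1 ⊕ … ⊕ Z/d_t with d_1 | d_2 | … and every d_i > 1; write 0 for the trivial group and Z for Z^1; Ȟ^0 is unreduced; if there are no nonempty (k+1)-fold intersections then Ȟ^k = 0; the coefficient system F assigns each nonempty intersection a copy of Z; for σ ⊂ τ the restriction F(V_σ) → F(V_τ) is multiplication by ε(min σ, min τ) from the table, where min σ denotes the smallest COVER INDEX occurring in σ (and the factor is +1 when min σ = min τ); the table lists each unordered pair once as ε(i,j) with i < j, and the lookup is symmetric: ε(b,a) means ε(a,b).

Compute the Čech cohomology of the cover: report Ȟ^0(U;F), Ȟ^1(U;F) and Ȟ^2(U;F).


Ȟ^0 ≅ 0, Ȟ^1 ≅ Z/2, Ȟ^2 ≅ 0

cover nerve:
  V12={p1} V15={p5,p11} V23={p10} V34={p6} V45={p7,p9}
C dims 5,5; δ0: rk 5, SNF 1^4·2
Ȟ^0: (5−5)−0=0 ⇒ 0
Ȟ^1: (5−0)−5=0 plus torsion [2] ⇒ Z/2
Ȟ^2: (0−0)−0=0 ⇒ 0


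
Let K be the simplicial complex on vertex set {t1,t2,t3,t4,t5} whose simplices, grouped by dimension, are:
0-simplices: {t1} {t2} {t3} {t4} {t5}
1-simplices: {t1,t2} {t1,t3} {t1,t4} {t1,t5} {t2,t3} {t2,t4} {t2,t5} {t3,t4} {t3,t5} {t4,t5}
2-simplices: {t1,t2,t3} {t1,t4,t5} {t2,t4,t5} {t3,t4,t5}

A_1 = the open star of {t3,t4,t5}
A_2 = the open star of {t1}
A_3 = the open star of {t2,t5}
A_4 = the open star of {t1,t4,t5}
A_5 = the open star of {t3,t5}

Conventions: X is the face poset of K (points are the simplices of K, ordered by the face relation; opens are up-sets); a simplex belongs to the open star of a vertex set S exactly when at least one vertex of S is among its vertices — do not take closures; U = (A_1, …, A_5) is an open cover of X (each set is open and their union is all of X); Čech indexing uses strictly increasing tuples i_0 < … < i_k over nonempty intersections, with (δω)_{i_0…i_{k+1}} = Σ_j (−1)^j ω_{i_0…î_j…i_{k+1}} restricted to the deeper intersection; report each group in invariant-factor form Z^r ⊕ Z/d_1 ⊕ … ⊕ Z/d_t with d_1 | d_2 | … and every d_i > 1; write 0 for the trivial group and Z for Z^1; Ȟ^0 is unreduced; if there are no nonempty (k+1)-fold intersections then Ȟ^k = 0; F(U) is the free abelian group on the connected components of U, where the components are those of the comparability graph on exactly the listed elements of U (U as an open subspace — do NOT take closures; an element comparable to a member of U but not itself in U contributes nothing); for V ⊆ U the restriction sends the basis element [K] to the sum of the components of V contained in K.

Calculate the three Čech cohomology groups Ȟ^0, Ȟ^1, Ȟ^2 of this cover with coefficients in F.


nonempty intersections:
  A1={{t3},{t4},{t5},{t1,t3},{t1,t4},{t1,t5},{t2,t3},{t2,t4},{t2,t5},{t3,t4},{t3,t5},{t4,t5},{t1,t2,t3},{t1,t4,t5},{t2,t4,t5},{t3,t4,t5}} A2={{t1},{t1,t2},{t1,t3},{t1,t4},{t1,t5},{t1,t2,t3},{t1,t4,t5}} A3={{t2},{t5},{t1,t2},{t1,t5},{t2,t3},{t2,t4},{t2,t5},{t3,t5},{t4,t5},{t1,t2,t3},{t1,t4,t5},{t2,t4,t5},{t3,t4,t5}} A4={{t1},{t4},{t5},{t1,t2},{t1,t3},{t1,t4},{t1,t5},{t2,t4},{t2,t5},{t3,t4},{t3,t5},{t4,t5},{t1,t2,t3},{t1,t4,t5},{t2,t4,t5},{t3,t4,t5}} A5={{t3},{t5},{t1,t3},{t1,t5},{t2,t3},{t2,t5},{t3,t4},{t3,t5},{t4,t5},{t1,t2,t3},{t1,t4,t5},{t2,t4,t5},{t3,t4,t5}}
  A12={{t1,t3},{t1,t4},{t1,t5},{t1,t2,t3},{t1,t4,t5}} A13={{t5},{t1,t5},{t2,t3},{t2,t4},{t2,t5},{t3,t5},{t4,t5},{t1,t2,t3},{t1,t4,t5},{t2,t4,t5},{t3,t4,t5}} A14={{t4},{t5},{t1,t3},{t1,t4},{t1,t5},{t2,t4},{t2,t5},{t3,t4},{t3,t5},{t4,t5},{t1,t2,t3},{t1,t4,t5},{t2,t4,t5},{t3,t4,t5}} A15={{t3},{t5},{t1,t3},{t1,t5},{t2,t3},{t2,t5},{t3,t4},{t3,t5},{t4,t5},{t1,t2,t3},{t1,t4,t5},{t2,t4,t5},{t3,t4,t5}} A23={{t1,t2},{t1,t5},{t1,t2,t3},{t1,t4,t5}} A24={{t1},{t1,t2},{t1,t3},{t1,t4},{t1,t5},{t1,t2,t3},{t1,t4,t5}} A25={{t1,t3},{t1,t5},{t1,t2,t3},{t1,t4,t5}} A34={{t5},{t1,t2},{t1,t5},{t2,t4},{t2,t5},{t3,t5},{t4,t5},{t1,t2,t3},{t1,t4,t5},{t2,t4,t5},{t3,t4,t5}} A35={{t5},{t1,t5},{t2,t3},{t2,t5},{t3,t5},{t4,t5},{t1,t2,t3},{t1,t4,t5},{t2,t4,t5},{t3,t4,t5}} A45={{t5},{t1,t3},{t1,t5},{t2,t5},{t3,t4},{t3,t5},{t4,t5},{t1,t2,t3},{t1,t4,t5},{t2,t4,t5},{t3,t4,t5}}
  A123={{t1,t5},{t1,t2,t3},{t1,t4,t5}} A124={{t1,t3},{t1,t4},{t1,t5},{t1,t2,t3},{t1,t4,t5}} A125={{t1,t3},{t1,t5},{t1,t2,t3},{t1,t4,t5}} A134={{t5},{t1,t5},{t2,t4},{t2,t5},{t3,t5},{t4,t5},{t1,t2,t3},{t1,t4,t5},{t2,t4,t5},{t3,t4,t5}} A135={{t5},{t1,t5},{t2,t3},{t2,t5},{t3,t5},{t4,t5},{t1,t2,t3},{t1,t4,t5},{t2,t4,t5},{t3,t4,t5}} A145={{t5},{t1,t3},{t1,t5},{t2,t5},{t3,t4},{t3,t5},{t4,t5},{t1,t2,t3},{t1,t4,t5},{t2,t4,t5},{t3,t4,t5}} A234={{t1,t2},{t1,t5},{t1,t2,t3},{t1,t4,t5}} A235={{t1,t5},{t1,t2,t3},{t1,t4,t5}} A245={{t1,t3},{t1,t5},{t1,t2,t3},{t1,t4,t5}} A345={{t5},{t1,t5},{t2,t5},{t3,t5},{t4,t5},{t1,t2,t3},{t1,t4,t5},{t2,t4,t5},{t3,t4,t5}}
  A1234={{t1,t5},{t1,t2,t3},{t1,t4,t5}} A1235={{t1,t5},{t1,t2,t3},{t1,t4,t5}} A1245={{t1,t3},{t1,t5},{t1,t2,t3},{t1,t4,t5}} A1345={{t5},{t1,t5},{t2,t5},{t3,t5},{t4,t5},{t1,t2,t3},{t1,t4,t5},{t2,t4,t5},{t3,t4,t5}} A2345={{t1,t5},{t1,t2,t3},{t1,t4,t5}}
  A12345={{t1,t5},{t1,t2,t3},{t1,t4,t5}}
components per intersection:
  A1: {{t3},{t4},{t5},{t1,t3},{t1,t4},{t1,t5},{t2,t3},{t2,t4},{t2,t5},{t3,t4},{t3,t5},{t4,t5},{t1,t2,t3},{t1,t4,t5},{t2,t4,t5},{t3,t4,t5}}
  A2: {{t1},{t1,t2},{t1,t3},{t1,t4},{t1,t5},{t1,t2,t3},{t1,t4,t5}}
  A3: {{t2},{t5},{t1,t2},{t1,t5},{t2,t3},{t2,t4},{t2,t5},{t3,t5},{t4,t5},{t1,t2,t3},{t1,t4,t5},{t2,t4,t5},{t3,t4,t5}}
  A4: {{t1},{t4},{t5},{t1,t2},{t1,t3},{t1,t4},{t1,t5},{t2,t4},{t2,t5},{t3,t4},{t3,t5},{t4,t5},{t1,t2,t3},{t1,t4,t5},{t2,t4,t5},{t3,t4,t5}}
  A5: {{t3},{t5},{t1,t3},{t1,t5},{t2,t3},{t2,t5},{t3,t4},{t3,t5},{t4,t5},{t1,t2,t3},{t1,t4,t5},{t2,t4,t5},{t3,t4,t5}}
  A12: {{t1,t3},{t1,t2,t3}} {{t1,t4},{t1,t5},{t1,t4,t5}}
  A13: {{t5},{t1,t5},{t2,t4},{t2,t5},{t3,t5},{t4,t5},{t1,t4,t5},{t2,t4,t5},{t3,t4,t5}} {{t2,t3},{t1,t2,t3}}
  A14: {{t4},{t5},{t1,t4},{t1,t5},{t2,t4},{t2,t5},{t3,t4},{t3,t5},{t4,t5},{t1,t4,t5},{t2,t4,t5},{t3,t4,t5}} {{t1,t3},{t1,t2,t3}}
  A15: {{t3},{t5},{t1,t3},{t1,t5},{t2,t3},{t2,t5},{t3,t4},{t3,t5},{t4,t5},{t1,t2,t3},{t1,t4,t5},{t2,t4,t5},{t3,t4,t5}}
  A23: {{t1,t2},{t1,t2,t3}} {{t1,t5},{t1,t4,t5}}
  A24: {{t1},{t1,t2},{t1,t3},{t1,t4},{t1,t5},{t1,t2,t3},{t1,t4,t5}}
  A25: {{t1,t3},{t1,t2,t3}} {{t1,t5},{t1,t4,t5}}
  A34: {{t5},{t1,t5},{t2,t4},{t2,t5},{t3,t5},{t4,t5},{t1,t4,t5},{t2,t4,t5},{t3,t4,t5}} {{t1,t2},{t1,t2,t3}}
  A35: {{t5},{t1,t5},{t2,t5},{t3,t5},{t4,t5},{t1,t4,t5},{t2,t4,t5},{t3,t4,t5}} {{t2,t3},{t1,t2,t3}}
  A45: {{t5},{t1,t5},{t2,t5},{t3,t4},{t3,t5},{t4,t5},{t1,t4,t5},{t2,t4,t5},{t3,t4,t5}} {{t1,t3},{t1,t2,t3}}
  A123: {{t1,t5},{t1,t4,t5}} {{t1,t2,t3}}
  A124: {{t1,t3},{t1,t2,t3}} {{t1,t4},{t1,t5},{t1,t4,t5}}
  A125: {{t1,t3},{t1,t2,t3}} {{t1,t5},{t1,t4,t5}}
  A134: {{t5},{t1,t5},{t2,t4},{t2,t5},{t3,t5},{t4,t5},{t1,t4,t5},{t2,t4,t5},{t3,t4,t5}} {{t1,t2,t3}}
  A135: {{t5},{t1,t5},{t2,t5},{t3,t5},{t4,t5},{t1,t4,t5},{t2,t4,t5},{t3,t4,t5}} {{t2,t3},{t1,t2,t3}}
  A145: {{t5},{t1,t5},{t2,t5},{t3,t4},{t3,t5},{t4,t5},{t1,t4,t5},{t2,t4,t5},{t3,t4,t5}} {{t1,t3},{t1,t2,t3}}
  A234: {{t1,t2},{t1,t2,t3}} {{t1,t5},{t1,t4,t5}}
  A235: {{t1,t5},{t1,t4,t5}} {{t1,t2,t3}}
  A245: {{t1,t3},{t1,t2,t3}} {{t1,t5},{t1,t4,t5}}
  A345: {{t5},{t1,t5},{t2,t5},{t3,t5},{t4,t5},{t1,t4,t5},{t2,t4,t5},{t3,t4,t5}} {{t1,t2,t3}}
  A1234: {{t1,t5},{t1,t4,t5}} {{t1,t2,t3}}
  A1235: {{t1,t5},{t1,t4,t5}} {{t1,t2,t3}}
  A1245: {{t1,t3},{t1,t2,t3}} {{t1,t5},{t1,t4,t5}}
  A1345: {{t5},{t1,t5},{t2,t5},{t3,t5},{t4,t5},{t1,t4,t5},{t2,t4,t5},{t3,t4,t5}} {{t1,t2,t3}}
  A2345: {{t1,t5},{t1,t4,t5}} {{t1,t2,t3}}
  A12345: {{t1,t5},{t1,t4,t5}} {{t1,t2,t3}}
C dims 5,18,20,10; δ0: rk 4, SNF 1^4; δ1: rk 12, SNF 1^12; δ2: rk 8, SNF 1^8
Ȟ^0: (5−4)−0=1 ⇒ Z
Ȟ^1: (18−12)−4=2 ⇒ Z^2
Ȟ^2: (20−8)−12=0 ⇒ 0

Ȟ^0 ≅ Z, Ȟ^1 ≅ Z^2 and Ȟ^2 ≅ 0


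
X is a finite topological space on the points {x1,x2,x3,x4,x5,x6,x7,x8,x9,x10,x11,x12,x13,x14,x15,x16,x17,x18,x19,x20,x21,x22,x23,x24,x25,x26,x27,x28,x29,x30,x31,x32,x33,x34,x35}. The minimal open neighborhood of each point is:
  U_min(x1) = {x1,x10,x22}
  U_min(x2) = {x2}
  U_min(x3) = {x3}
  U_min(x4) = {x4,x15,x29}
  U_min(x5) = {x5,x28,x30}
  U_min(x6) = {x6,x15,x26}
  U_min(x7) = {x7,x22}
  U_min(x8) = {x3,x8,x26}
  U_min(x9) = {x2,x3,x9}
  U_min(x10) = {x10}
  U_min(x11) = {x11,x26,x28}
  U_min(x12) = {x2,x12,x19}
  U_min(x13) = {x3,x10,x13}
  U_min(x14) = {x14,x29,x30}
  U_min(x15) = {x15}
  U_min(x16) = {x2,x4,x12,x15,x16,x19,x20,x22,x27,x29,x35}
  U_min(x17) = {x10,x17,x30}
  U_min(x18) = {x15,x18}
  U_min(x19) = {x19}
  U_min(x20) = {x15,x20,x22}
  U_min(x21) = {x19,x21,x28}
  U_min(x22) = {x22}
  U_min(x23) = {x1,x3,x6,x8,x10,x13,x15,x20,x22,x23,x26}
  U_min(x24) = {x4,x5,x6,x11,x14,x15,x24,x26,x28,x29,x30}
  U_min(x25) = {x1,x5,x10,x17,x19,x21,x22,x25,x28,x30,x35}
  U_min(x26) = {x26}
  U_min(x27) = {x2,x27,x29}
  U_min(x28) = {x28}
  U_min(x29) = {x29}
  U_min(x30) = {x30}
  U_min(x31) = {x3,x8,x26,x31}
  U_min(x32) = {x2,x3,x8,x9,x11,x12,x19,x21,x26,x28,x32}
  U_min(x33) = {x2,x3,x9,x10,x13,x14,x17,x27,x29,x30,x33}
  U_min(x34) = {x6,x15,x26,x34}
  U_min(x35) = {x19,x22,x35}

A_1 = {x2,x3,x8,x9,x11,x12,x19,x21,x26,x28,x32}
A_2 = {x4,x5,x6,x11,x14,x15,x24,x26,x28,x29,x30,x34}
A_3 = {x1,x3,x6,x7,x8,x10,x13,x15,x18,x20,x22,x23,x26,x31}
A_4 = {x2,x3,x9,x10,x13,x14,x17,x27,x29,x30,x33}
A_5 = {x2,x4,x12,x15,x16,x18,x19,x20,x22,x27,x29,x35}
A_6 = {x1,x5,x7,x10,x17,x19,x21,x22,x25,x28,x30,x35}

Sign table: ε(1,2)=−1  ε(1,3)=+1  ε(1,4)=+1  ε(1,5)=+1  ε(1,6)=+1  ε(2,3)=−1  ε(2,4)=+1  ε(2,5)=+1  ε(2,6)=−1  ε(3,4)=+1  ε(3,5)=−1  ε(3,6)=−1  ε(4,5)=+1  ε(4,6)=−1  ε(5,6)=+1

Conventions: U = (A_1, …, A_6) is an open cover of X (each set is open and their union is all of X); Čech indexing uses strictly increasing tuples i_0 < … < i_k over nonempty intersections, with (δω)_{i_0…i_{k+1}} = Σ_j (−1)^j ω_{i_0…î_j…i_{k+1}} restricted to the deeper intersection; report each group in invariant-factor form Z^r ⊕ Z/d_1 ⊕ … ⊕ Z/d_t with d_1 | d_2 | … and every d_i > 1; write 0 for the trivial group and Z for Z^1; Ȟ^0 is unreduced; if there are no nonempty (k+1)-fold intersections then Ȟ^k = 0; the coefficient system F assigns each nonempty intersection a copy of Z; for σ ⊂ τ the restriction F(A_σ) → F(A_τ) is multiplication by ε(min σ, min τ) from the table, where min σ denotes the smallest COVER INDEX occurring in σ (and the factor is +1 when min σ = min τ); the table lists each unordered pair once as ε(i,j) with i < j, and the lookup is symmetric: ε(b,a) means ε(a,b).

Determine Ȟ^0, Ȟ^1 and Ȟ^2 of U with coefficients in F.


intersection data:
  A12={x11,x26,x28} A13={x3,x8,x26} A14={x2,x3,x9} A15={x2,x12,x19} A16={x19,x21,x28} A23={x6,x15,x26} A24={x14,x29,x30} A25={x4,x15,x29} A26={x5,x28,x30} A34={x3,x10,x13} A35={x15,x18,x20,x22} A36={x1,x7,x10,x22} A45={x2,x27,x29} A46={x10,x17,x30} A56={x19,x22,x35}
  A123={x26} A126={x28} A134={x3} A145={x2} A156={x19} A235={x15} A245={x29} A246={x30} A346={x10} A356={x22}
C dims 6,15,10; δ0: rk 6, SNF 1^5·2; δ1: rk 9, SNF 1^9
Ȟ^0 = (6 − 6) − 0 = 0, so Ȟ^0 ≅ 0
Ȟ^1 = (15 − 9) − 6 = 0 plus torsion [2], so Ȟ^1 ≅ Z/2
Ȟ^2 = (10 − 0) − 9 = 1, so Ȟ^2 ≅ Z

Ȟ^0 = 0; Ȟ^1 = Z/2; Ȟ^2 = Z


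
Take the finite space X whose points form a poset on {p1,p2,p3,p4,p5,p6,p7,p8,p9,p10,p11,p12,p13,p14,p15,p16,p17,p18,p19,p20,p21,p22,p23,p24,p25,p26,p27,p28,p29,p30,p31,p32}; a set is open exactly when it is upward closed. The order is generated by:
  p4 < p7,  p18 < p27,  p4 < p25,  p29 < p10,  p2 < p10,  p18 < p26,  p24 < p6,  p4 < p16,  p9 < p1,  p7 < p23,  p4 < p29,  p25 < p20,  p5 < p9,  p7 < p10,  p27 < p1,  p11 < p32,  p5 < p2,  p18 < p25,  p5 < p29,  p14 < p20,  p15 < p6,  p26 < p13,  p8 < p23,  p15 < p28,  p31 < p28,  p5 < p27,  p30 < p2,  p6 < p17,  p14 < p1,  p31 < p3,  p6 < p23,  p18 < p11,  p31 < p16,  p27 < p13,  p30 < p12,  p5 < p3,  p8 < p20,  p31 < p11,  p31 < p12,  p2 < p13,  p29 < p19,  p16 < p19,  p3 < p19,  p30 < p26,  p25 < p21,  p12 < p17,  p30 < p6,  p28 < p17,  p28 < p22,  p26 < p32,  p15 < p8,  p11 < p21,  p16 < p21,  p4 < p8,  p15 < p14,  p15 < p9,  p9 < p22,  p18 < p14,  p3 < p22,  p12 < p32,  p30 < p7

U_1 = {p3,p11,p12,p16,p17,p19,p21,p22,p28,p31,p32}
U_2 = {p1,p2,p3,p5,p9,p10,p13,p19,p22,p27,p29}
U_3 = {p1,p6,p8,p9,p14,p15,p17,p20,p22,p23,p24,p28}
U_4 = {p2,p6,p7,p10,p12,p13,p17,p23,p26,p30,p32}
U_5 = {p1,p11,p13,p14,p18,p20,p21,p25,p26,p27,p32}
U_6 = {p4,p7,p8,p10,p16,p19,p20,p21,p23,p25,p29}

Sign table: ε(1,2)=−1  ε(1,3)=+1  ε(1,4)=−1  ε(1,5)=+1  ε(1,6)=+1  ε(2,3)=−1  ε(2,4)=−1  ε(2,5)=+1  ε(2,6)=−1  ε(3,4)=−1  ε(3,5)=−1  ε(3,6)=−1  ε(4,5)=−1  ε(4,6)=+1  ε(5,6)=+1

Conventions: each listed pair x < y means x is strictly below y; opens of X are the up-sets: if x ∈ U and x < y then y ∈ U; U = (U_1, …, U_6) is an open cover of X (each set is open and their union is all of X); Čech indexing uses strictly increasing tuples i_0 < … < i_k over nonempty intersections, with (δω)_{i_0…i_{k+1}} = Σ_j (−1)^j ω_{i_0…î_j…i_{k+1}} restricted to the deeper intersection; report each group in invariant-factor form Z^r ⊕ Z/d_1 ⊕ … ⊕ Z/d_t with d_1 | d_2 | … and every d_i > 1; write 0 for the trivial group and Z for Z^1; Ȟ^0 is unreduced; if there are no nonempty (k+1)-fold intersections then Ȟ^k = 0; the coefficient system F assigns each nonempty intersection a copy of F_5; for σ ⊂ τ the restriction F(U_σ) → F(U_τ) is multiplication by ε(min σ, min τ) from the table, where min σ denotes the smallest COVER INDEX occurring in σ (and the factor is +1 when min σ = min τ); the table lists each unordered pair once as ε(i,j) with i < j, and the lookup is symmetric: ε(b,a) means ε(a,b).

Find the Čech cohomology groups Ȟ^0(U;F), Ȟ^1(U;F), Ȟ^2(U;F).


nerve of the cover:
  U12={p3,p19,p22} U13={p17,p22,p28} U14={p12,p17,p32} U15={p11,p21,p32} U16={p16,p19,p21} U23={p1,p9,p22} U24={p2,p10,p13} U25={p1,p13,p27} U26={p10,p19,p29} U34={p6,p17,p23} U35={p1,p14,p20} U36={p8,p20,p23} U45={p13,p26,p32} U46={p7,p10,p23} U56={p20,p21,p25}
  U123={p22} U126={p19} U134={p17} U145={p32} U156={p21} U235={p1} U245={p13} U246={p10} U346={p23} U356={p20}
C dims 6,15,10; δ0: rk_F5 6; δ1: rk_F5 9
Ȟ^0 = (6 − 6) − 0 = 0, so Ȟ^0 ≅ 0
Ȟ^1 = (15 − 9) − 6 = 0, so Ȟ^1 ≅ 0
Ȟ^2 = (10 − 0) − 9 = 1, so Ȟ^2 ≅ Z/5

Ȟ^0 ≅ 0; Ȟ^1 ≅ 0; Ȟ^2 ≅ Z/5


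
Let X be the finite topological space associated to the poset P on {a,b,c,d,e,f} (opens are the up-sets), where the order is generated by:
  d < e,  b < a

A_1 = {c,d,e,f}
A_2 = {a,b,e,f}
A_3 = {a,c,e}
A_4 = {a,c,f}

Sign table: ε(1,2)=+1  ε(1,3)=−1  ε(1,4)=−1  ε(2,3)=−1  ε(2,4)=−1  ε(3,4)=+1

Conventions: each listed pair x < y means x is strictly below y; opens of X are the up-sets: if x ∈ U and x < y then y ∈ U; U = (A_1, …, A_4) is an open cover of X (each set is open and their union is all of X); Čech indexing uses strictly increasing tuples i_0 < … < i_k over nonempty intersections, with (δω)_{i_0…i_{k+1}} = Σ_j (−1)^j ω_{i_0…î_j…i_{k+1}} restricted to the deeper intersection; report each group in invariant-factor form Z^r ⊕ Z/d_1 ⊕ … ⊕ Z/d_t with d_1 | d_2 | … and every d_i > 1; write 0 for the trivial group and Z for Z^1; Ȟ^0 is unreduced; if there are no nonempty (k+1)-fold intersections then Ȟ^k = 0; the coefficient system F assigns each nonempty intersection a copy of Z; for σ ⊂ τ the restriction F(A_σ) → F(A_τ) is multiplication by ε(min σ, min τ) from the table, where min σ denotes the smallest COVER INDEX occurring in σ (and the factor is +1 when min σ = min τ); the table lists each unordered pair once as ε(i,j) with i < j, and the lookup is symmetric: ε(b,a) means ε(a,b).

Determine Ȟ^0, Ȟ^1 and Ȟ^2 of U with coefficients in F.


Ȟ^0 = Z,  Ȟ^1 = 0,  Ȟ^2 = Z

cover nerve:
  A12={e,f} A13={c,e} A14={c,f} A23={a,e} A24={a,f} A34={a,c}
  A123={e} A124={f} A134={c} A234={a}
C dims 4,6,4; δ0: rk 3, SNF 1^3; δ1: rk 3, SNF 1^3
Ȟ^0: (4−3)−0=1 ⇒ Z
Ȟ^1: (6−3)−3=0 ⇒ 0
Ȟ^2: (4−0)−3=1 ⇒ Z


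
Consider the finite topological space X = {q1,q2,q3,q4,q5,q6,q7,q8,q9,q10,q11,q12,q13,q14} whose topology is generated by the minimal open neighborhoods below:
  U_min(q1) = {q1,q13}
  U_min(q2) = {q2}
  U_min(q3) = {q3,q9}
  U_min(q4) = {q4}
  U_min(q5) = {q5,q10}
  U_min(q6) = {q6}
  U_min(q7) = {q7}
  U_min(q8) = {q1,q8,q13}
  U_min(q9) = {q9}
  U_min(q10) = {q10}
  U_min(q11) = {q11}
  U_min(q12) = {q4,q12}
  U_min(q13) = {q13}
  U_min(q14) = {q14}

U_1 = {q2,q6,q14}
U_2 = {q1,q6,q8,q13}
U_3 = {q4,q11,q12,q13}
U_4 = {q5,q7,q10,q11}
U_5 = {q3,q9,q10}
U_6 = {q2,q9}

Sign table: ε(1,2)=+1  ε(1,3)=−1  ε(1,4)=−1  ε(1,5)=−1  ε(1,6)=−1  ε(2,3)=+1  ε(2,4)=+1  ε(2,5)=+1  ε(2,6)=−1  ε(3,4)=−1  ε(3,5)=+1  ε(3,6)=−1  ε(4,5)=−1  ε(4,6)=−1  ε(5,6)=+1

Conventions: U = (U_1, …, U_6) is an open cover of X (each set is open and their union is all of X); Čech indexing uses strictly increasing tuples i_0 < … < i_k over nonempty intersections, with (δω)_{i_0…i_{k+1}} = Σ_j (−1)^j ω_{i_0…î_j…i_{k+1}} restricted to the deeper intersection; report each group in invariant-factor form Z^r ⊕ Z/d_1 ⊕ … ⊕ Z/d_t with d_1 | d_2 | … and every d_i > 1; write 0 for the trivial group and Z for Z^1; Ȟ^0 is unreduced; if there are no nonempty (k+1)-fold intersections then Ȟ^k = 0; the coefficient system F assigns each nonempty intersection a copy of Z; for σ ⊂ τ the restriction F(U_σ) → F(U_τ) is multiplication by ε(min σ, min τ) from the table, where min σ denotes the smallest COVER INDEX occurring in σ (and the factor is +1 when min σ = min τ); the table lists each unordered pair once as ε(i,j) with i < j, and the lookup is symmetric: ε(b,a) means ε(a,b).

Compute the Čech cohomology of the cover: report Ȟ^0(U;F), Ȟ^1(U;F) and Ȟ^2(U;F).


Ȟ^0 = 0,  Ȟ^1 = Z/2,  Ȟ^2 = 0

nerve of the cover:
  U12={q6} U16={q2} U23={q13} U34={q11} U45={q10} U56={q9}
C dims 6,6; δ0: rk 6, SNF 1^5·2
Ȟ^0 = (6 − 6) − 0 = 0, so Ȟ^0 ≅ 0
Ȟ^1 = (6 − 0) − 6 = 0 plus torsion [2], so Ȟ^1 ≅ Z/2
Ȟ^2 = (0 − 0) − 0 = 0, so Ȟ^2 ≅ 0


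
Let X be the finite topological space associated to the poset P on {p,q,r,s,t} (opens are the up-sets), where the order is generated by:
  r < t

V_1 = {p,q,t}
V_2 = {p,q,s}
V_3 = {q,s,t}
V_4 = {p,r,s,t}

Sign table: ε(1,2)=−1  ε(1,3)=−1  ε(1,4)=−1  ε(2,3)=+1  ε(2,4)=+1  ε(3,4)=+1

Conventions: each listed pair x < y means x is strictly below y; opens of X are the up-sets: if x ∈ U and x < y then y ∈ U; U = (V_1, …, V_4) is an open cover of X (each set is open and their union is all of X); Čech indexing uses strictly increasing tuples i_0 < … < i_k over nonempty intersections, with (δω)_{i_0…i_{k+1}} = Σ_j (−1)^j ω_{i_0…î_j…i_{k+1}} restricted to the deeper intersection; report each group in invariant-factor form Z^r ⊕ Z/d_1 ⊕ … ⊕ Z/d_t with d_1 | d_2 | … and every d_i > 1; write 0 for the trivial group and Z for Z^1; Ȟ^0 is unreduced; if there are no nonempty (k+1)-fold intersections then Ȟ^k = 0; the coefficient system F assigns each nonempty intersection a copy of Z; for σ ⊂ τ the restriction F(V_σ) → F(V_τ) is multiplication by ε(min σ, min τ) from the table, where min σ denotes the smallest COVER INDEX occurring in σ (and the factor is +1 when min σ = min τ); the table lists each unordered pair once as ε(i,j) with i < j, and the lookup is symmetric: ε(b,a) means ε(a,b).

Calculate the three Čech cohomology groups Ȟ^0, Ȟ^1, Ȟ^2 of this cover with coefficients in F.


nerve of the cover:
  V12={p,q} V13={q,t} V14={p,t} V23={q,s} V24={p,s} V34={s,t}
  V123={q} V124={p} V134={t} V234={s}
C dims 4,6,4; δ0: rk 3, SNF 1^3; δ1: rk 3, SNF 1^3
Ȟ^0 = (4 − 3) − 0 = 1, so Ȟ^0 ≅ Z
Ȟ^1 = (6 − 3) − 3 = 0, so Ȟ^1 ≅ 0
Ȟ^2 = (4 − 0) − 3 = 1, so Ȟ^2 ≅ Z

Ȟ^0 ≅ Z,  Ȟ^1 ≅ 0,  Ȟ^2 ≅ Z


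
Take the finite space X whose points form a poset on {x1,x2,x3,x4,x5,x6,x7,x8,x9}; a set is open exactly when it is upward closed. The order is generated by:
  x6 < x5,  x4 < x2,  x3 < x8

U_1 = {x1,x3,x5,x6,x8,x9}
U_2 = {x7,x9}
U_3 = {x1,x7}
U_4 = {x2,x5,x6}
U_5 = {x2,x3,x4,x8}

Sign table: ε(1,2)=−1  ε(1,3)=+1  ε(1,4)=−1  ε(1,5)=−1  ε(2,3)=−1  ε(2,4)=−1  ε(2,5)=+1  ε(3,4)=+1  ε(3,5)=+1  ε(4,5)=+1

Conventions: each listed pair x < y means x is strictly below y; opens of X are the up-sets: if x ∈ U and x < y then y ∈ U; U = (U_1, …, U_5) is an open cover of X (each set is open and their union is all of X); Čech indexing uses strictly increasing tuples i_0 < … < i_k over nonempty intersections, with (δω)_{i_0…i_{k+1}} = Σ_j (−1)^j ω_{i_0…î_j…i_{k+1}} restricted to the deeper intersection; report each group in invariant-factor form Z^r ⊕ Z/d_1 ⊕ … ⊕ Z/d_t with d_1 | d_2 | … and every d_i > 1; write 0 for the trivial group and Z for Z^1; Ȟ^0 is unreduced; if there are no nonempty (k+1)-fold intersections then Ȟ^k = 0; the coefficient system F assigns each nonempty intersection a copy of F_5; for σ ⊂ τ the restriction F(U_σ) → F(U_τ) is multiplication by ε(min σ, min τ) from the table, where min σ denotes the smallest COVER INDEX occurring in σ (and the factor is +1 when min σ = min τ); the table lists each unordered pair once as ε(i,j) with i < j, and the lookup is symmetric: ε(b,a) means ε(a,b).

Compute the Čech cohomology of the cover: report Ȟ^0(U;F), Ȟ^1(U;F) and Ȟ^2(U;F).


Ȟ^0 = Z/5; Ȟ^1 = Z/5 ⊕ Z/5; Ȟ^2 = 0

intersection data:
  U12={x9} U13={x1} U14={x5,x6} U15={x3,x8} U23={x7} U45={x2}
C dims 5,6; δ0: rk_F5 4
Ȟ^0 = (5 − 4) − 0 = 1, so Ȟ^0 ≅ Z/5
Ȟ^1 = (6 − 0) − 4 = 2, so Ȟ^1 ≅ Z/5 ⊕ Z/5
Ȟ^2 = (0 − 0) − 0 = 0, so Ȟ^2 ≅ 0


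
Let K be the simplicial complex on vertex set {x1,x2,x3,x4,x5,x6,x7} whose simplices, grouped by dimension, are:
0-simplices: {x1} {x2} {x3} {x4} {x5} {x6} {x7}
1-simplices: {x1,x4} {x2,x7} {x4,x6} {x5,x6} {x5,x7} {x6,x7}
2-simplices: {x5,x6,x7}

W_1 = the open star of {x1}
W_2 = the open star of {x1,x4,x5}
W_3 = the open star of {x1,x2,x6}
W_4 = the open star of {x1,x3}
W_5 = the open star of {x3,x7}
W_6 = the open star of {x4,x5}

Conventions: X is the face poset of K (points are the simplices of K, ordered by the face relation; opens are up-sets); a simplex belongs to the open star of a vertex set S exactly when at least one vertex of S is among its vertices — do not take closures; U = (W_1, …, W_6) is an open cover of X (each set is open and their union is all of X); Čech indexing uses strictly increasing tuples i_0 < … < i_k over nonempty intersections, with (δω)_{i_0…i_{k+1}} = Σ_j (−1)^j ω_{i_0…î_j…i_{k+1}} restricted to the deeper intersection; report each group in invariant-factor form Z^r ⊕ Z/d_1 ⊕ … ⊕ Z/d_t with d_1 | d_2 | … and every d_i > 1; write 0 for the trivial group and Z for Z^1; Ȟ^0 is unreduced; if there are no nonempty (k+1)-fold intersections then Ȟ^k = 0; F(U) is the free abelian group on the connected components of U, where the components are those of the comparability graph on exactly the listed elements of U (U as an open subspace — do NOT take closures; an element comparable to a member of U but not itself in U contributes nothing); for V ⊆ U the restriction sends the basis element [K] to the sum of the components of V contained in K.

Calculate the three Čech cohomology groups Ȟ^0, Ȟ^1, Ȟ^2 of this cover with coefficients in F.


nerve of the cover:
  W1={{x1},{x1,x4}} W2={{x1},{x4},{x5},{x1,x4},{x4,x6},{x5,x6},{x5,x7},{x5,x6,x7}} W3={{x1},{x2},{x6},{x1,x4},{x2,x7},{x4,x6},{x5,x6},{x6,x7},{x5,x6,x7}} W4={{x1},{x3},{x1,x4}} W5={{x3},{x7},{x2,x7},{x5,x7},{x6,x7},{x5,x6,x7}} W6={{x4},{x5},{x1,x4},{x4,x6},{x5,x6},{x5,x7},{x5,x6,x7}}
  W12={{x1},{x1,x4}} W13={{x1},{x1,x4}} W14={{x1},{x1,x4}} W16={{x1,x4}} W23={{x1},{x1,x4},{x4,x6},{x5,x6},{x5,x6,x7}} W24={{x1},{x1,x4}} W25={{x5,x7},{x5,x6,x7}} W26={{x4},{x5},{x1,x4},{x4,x6},{x5,x6},{x5,x7},{x5,x6,x7}} W34={{x1},{x1,x4}} W35={{x2,x7},{x6,x7},{x5,x6,x7}} W36={{x1,x4},{x4,x6},{x5,x6},{x5,x6,x7}} W45={{x3}} W46={{x1,x4}} W56={{x5,x7},{x5,x6,x7}}
  W123={{x1},{x1,x4}} W124={{x1},{x1,x4}} W126={{x1,x4}} W134={{x1},{x1,x4}} W136={{x1,x4}} W146={{x1,x4}} W234={{x1},{x1,x4}} W235={{x5,x6,x7}} W236={{x1,x4},{x4,x6},{x5,x6},{x5,x6,x7}} W246={{x1,x4}} W256={{x5,x7},{x5,x6,x7}} W346={{x1,x4}} W356={{x5,x6,x7}}
  W1234={{x1},{x1,x4}} W1236={{x1,x4}} W1246={{x1,x4}} W1346={{x1,x4}} W2346={{x1,x4}} W2356={{x5,x6,x7}}
  W12346={{x1,x4}}
components per intersection:
  W1: {{x1},{x1,x4}}
  W2: {{x1},{x4},{x1,x4},{x4,x6}} {{x5},{x5,x6},{x5,x7},{x5,x6,x7}}
  W3: {{x1},{x1,x4}} {{x2},{x2,x7}} {{x6},{x4,x6},{x5,x6},{x6,x7},{x5,x6,x7}}
  W4: {{x1},{x1,x4}} {{x3}}
  W5: {{x3}} {{x7},{x2,x7},{x5,x7},{x6,x7},{x5,x6,x7}}
  W6: {{x4},{x1,x4},{x4,x6}} {{x5},{x5,x6},{x5,x7},{x5,x6,x7}}
  W12: {{x1},{x1,x4}}
  W13: {{x1},{x1,x4}}
  W14: {{x1},{x1,x4}}
  W16: {{x1,x4}}
  W23: {{x1},{x1,x4}} {{x4,x6}} {{x5,x6},{x5,x6,x7}}
  W24: {{x1},{x1,x4}}
  W25: {{x5,x7},{x5,x6,x7}}
  W26: {{x4},{x1,x4},{x4,x6}} {{x5},{x5,x6},{x5,x7},{x5,x6,x7}}
  W34: {{x1},{x1,x4}}
  W35: {{x2,x7}} {{x6,x7},{x5,x6,x7}}
  W36: {{x1,x4}} {{x4,x6}} {{x5,x6},{x5,x6,x7}}
  W45: {{x3}}
  W46: {{x1,x4}}
  W56: {{x5,x7},{x5,x6,x7}}
  W123: {{x1},{x1,x4}}
  W124: {{x1},{x1,x4}}
  W126: {{x1,x4}}
  W134: {{x1},{x1,x4}}
  W136: {{x1,x4}}
  W146: {{x1,x4}}
  W234: {{x1},{x1,x4}}
  W235: {{x5,x6,x7}}
  W236: {{x1,x4}} {{x4,x6}} {{x5,x6},{x5,x6,x7}}
  W246: {{x1,x4}}
  W256: {{x5,x7},{x5,x6,x7}}
  W346: {{x1,x4}}
  W356: {{x5,x6,x7}}
  W1234: {{x1},{x1,x4}}
  W1236: {{x1,x4}}
  W1246: {{x1,x4}}
  W1346: {{x1,x4}}
  W2346: {{x1,x4}}
  W2356: {{x5,x6,x7}}
  W12346: {{x1,x4}}
C dims 12,20,15,6; δ0: rk 10, SNF 1^10; δ1: rk 10, SNF 1^10; δ2: rk 5, SNF 1^5
Ȟ^0 = (12 − 10) − 0 = 2, so Ȟ^0 ≅ Z^2
Ȟ^1 = (20 − 10) − 10 = 0, so Ȟ^1 ≅ 0
Ȟ^2 = (15 − 5) − 10 = 0, so Ȟ^2 ≅ 0

Ȟ^0 ≅ Z^2; Ȟ^1 ≅ 0; Ȟ^2 ≅ 0


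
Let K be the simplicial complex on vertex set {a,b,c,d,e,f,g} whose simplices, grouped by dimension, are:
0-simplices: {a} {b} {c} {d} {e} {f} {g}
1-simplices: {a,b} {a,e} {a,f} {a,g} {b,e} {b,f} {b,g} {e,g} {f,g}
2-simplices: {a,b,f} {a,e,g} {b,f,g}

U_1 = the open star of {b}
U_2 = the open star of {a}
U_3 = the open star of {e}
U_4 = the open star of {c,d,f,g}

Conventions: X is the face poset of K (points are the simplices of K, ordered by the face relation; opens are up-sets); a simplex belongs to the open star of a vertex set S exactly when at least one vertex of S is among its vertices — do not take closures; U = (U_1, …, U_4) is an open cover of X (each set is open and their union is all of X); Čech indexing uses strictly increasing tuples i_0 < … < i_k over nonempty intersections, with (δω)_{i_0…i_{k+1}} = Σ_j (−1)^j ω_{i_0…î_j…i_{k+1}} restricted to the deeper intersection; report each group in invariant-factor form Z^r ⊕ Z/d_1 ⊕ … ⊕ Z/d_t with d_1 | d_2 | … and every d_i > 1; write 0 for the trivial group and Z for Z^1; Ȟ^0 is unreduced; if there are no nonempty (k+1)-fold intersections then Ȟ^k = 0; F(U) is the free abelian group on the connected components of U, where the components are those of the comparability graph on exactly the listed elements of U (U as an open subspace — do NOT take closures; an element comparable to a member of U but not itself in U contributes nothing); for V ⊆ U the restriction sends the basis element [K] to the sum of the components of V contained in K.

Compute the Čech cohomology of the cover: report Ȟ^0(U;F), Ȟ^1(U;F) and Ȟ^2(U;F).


Ȟ^0 = Z^3,  Ȟ^1 = Z^2,  Ȟ^2 = 0

nonempty intersections:
  U1={{b},{a,b},{b,e},{b,f},{b,g},{a,b,f},{b,f,g}} U2={{a},{a,b},{a,e},{a,f},{a,g},{a,b,f},{a,e,g}} U3={{e},{a,e},{b,e},{e,g},{a,e,g}} U4={{c},{d},{f},{g},{a,f},{a,g},{b,f},{b,g},{e,g},{f,g},{a,b,f},{a,e,g},{b,f,g}}
  U12={{a,b},{a,b,f}} U13={{b,e}} U14={{b,f},{b,g},{a,b,f},{b,f,g}} U23={{a,e},{a,e,g}} U24={{a,f},{a,g},{a,b,f},{a,e,g}} U34={{e,g},{a,e,g}}
  U124={{a,b,f}} U234={{a,e,g}}
components per intersection:
  U1: {{b},{a,b},{b,e},{b,f},{b,g},{a,b,f},{b,f,g}}
  U2: {{a},{a,b},{a,e},{a,f},{a,g},{a,b,f},{a,e,g}}
  U3: {{e},{a,e},{b,e},{e,g},{a,e,g}}
  U4: {{c}} {{d}} {{f},{g},{a,f},{a,g},{b,f},{b,g},{e,g},{f,g},{a,b,f},{a,e,g},{b,f,g}}
  U12: {{a,b},{a,b,f}}
  U13: {{b,e}}
  U14: {{b,f},{b,g},{a,b,f},{b,f,g}}
  U23: {{a,e},{a,e,g}}
  U24: {{a,f},{a,b,f}} {{a,g},{a,e,g}}
  U34: {{e,g},{a,e,g}}
  U124: {{a,b,f}}
  U234: {{a,e,g}}
C dims 6,7,2; δ0: rk 3, SNF 1^3; δ1: rk 2, SNF 1^2
Ȟ^0: (6−3)−0=3 ⇒ Z^3
Ȟ^1: (7−2)−3=2 ⇒ Z^2
Ȟ^2: (2−0)−2=0 ⇒ 0


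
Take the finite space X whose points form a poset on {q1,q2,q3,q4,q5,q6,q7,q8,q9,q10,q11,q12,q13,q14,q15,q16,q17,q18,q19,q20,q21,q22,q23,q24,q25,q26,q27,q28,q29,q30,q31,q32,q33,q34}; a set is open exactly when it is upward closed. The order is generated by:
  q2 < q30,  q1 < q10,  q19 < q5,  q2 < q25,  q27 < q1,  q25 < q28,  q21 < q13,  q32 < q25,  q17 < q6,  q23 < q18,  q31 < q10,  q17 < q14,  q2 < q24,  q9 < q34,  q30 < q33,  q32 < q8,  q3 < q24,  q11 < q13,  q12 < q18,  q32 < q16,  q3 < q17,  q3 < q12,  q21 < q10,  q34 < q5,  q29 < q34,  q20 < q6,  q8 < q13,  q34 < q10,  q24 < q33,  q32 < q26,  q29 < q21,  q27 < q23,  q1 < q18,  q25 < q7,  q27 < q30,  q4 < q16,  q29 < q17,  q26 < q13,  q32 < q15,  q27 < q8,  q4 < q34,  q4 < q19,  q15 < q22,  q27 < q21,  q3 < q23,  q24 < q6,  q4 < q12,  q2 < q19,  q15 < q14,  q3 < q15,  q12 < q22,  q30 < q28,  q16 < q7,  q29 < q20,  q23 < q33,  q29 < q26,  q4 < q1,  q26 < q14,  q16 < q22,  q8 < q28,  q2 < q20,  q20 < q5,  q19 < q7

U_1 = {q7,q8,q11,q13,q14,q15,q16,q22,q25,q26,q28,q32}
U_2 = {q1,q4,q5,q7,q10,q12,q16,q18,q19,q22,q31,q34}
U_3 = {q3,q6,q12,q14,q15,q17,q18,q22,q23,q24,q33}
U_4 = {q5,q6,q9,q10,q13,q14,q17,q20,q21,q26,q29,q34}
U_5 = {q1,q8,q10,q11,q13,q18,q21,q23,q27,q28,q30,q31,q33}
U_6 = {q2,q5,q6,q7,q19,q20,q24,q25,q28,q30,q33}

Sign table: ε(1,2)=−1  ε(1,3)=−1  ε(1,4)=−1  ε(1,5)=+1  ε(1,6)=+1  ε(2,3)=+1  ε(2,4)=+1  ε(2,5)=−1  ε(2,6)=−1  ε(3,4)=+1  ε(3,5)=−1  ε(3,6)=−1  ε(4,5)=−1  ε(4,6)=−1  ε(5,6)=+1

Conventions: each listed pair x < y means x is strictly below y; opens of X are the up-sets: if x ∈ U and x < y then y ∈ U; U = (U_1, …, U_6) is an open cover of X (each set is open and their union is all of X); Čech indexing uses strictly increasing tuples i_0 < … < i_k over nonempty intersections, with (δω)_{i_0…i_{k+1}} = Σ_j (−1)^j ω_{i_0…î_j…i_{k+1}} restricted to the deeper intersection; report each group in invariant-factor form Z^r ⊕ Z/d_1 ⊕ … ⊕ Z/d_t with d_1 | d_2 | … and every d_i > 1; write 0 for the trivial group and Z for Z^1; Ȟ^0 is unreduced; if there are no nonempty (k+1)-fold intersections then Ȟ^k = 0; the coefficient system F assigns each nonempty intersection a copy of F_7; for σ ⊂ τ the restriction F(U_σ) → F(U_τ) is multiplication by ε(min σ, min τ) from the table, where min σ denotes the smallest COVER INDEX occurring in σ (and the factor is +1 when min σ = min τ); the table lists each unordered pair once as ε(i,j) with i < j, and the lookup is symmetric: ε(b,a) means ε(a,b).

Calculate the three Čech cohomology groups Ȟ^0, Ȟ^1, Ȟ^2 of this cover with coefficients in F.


nerve simplices:
  U12={q7,q16,q22} U13={q14,q15,q22} U14={q13,q14,q26} U15={q8,q11,q13,q28} U16={q7,q25,q28} U23={q12,q18,q22} U24={q5,q10,q34} U25={q1,q10,q18,q31} U26={q5,q7,q19} U34={q6,q14,q17} U35={q18,q23,q33} U36={q6,q24,q33} U45={q10,q13,q21} U46={q5,q6,q20} U56={q28,q30,q33}
  U123={q22} U126={q7} U134={q14} U145={q13} U156={q28} U235={q18} U245={q10} U246={q5} U346={q6} U356={q33}
C dims 6,15,10; δ0: rk_F7 5; δ1: rk_F7 10
degree 0: 6−5−0 = 1 → Ȟ^0 ≅ Z/7
degree 1: 15−10−5 = 0 → Ȟ^1 ≅ 0
degree 2: 10−0−10 = 0 → Ȟ^2 ≅ 0

Ȟ^0 ≅ Z/7, Ȟ^1 ≅ 0, Ȟ^2 ≅ 0
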